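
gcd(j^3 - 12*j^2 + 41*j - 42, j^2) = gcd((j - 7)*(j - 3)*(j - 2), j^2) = 1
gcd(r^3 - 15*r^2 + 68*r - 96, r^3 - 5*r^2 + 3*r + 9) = r - 3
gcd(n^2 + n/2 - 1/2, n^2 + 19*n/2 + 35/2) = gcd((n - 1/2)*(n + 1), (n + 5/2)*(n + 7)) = 1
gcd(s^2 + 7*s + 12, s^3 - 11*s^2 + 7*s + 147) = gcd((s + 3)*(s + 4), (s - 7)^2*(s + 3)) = s + 3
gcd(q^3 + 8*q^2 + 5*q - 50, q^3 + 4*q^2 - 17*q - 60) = q + 5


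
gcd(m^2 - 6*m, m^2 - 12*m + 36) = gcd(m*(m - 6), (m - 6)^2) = m - 6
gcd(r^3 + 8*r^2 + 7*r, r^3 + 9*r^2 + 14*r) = r^2 + 7*r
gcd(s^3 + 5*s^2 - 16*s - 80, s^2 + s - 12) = s + 4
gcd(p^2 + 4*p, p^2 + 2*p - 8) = p + 4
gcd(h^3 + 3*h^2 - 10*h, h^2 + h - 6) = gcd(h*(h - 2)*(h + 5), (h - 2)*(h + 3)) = h - 2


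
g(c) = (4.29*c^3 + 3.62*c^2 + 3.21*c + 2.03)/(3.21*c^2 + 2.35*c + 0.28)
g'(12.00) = 1.33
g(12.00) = 16.25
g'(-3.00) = 1.26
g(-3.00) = -4.11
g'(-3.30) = 1.27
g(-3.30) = -4.49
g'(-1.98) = 1.19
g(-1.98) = -2.85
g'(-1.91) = 1.18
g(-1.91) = -2.77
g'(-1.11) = 1.47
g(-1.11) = -1.81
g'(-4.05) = 1.29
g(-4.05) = -5.45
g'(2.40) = 1.20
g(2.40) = 3.68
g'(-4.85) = 1.31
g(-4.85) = -6.49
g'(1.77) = 1.09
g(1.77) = 2.96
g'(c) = (-6.42*c - 2.35)*(4.29*c^3 + 3.62*c^2 + 3.21*c + 2.03)/(3.21*c^2 + 2.35*c + 0.28)^2 + (12.87*c^2 + 7.24*c + 3.21)/(3.21*c^2 + 2.35*c + 0.28) = (13.7709*c^4 + 20.163*c^3 + 1.8065*c^2 - 11.0054*c - 3.8717)/(10.3041*c^4 + 15.087*c^3 + 7.3201*c^2 + 1.316*c + 0.0784)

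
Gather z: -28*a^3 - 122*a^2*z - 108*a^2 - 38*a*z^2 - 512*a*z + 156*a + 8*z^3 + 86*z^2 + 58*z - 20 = -28*a^3 - 108*a^2 + 156*a + 8*z^3 + z^2*(86 - 38*a) + z*(-122*a^2 - 512*a + 58) - 20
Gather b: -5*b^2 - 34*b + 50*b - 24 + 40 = -5*b^2 + 16*b + 16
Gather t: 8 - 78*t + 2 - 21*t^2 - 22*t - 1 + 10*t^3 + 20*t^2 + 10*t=10*t^3 - t^2 - 90*t + 9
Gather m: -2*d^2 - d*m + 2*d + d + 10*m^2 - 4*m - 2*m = -2*d^2 + 3*d + 10*m^2 + m*(-d - 6)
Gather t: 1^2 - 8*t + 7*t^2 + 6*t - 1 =7*t^2 - 2*t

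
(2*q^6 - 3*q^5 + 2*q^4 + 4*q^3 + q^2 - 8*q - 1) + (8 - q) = 2*q^6 - 3*q^5 + 2*q^4 + 4*q^3 + q^2 - 9*q + 7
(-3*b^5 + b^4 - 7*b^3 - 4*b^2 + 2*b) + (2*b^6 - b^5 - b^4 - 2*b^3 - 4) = 2*b^6 - 4*b^5 - 9*b^3 - 4*b^2 + 2*b - 4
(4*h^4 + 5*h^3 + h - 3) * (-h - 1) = -4*h^5 - 9*h^4 - 5*h^3 - h^2 + 2*h + 3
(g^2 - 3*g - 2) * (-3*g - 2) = -3*g^3 + 7*g^2 + 12*g + 4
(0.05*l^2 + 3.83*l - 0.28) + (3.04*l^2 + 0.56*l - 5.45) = 3.09*l^2 + 4.39*l - 5.73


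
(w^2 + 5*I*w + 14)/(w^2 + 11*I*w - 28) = (w - 2*I)/(w + 4*I)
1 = 1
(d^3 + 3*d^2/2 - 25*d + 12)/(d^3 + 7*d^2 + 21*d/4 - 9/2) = 2*(d - 4)/(2*d + 3)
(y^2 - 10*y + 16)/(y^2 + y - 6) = (y - 8)/(y + 3)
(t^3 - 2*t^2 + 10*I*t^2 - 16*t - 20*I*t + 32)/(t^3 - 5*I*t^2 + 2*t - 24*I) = (t^2 + t*(-2 + 8*I) - 16*I)/(t^2 - 7*I*t - 12)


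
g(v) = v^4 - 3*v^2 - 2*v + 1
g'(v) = 4*v^3 - 6*v - 2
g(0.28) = 0.21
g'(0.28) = -3.59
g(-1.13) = 1.06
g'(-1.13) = -0.99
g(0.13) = 0.69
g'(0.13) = -2.77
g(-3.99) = 214.67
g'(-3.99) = -232.14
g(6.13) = 1288.03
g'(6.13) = 882.61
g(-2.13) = 12.23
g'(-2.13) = -27.87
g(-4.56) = 380.11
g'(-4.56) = -353.92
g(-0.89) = 1.03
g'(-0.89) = 0.52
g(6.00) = 1177.00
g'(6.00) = 826.00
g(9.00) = 6301.00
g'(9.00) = 2860.00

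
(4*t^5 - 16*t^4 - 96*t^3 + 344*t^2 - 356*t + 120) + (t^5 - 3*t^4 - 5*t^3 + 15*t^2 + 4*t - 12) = 5*t^5 - 19*t^4 - 101*t^3 + 359*t^2 - 352*t + 108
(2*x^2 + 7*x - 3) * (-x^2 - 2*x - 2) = -2*x^4 - 11*x^3 - 15*x^2 - 8*x + 6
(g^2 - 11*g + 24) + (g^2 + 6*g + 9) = 2*g^2 - 5*g + 33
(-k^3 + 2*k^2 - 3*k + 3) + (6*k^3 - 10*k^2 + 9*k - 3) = 5*k^3 - 8*k^2 + 6*k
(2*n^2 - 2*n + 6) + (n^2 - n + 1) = 3*n^2 - 3*n + 7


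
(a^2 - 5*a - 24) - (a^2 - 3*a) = -2*a - 24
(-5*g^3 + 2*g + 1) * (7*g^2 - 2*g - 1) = -35*g^5 + 10*g^4 + 19*g^3 + 3*g^2 - 4*g - 1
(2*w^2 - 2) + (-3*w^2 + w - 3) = -w^2 + w - 5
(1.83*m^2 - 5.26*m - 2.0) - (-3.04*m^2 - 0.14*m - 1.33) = 4.87*m^2 - 5.12*m - 0.67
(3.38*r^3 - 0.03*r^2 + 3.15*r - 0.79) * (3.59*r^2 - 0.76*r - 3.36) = 12.1342*r^5 - 2.6765*r^4 - 0.0255000000000011*r^3 - 5.1293*r^2 - 9.9836*r + 2.6544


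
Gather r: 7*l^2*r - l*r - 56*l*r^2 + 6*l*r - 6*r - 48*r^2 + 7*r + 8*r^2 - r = r^2*(-56*l - 40) + r*(7*l^2 + 5*l)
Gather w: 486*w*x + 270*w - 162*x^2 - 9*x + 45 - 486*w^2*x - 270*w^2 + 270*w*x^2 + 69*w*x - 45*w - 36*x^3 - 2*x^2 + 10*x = w^2*(-486*x - 270) + w*(270*x^2 + 555*x + 225) - 36*x^3 - 164*x^2 + x + 45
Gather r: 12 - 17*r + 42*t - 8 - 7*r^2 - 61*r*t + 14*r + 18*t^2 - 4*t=-7*r^2 + r*(-61*t - 3) + 18*t^2 + 38*t + 4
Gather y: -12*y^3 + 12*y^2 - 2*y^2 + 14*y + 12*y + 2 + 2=-12*y^3 + 10*y^2 + 26*y + 4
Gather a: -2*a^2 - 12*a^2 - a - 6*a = -14*a^2 - 7*a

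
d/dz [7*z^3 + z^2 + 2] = z*(21*z + 2)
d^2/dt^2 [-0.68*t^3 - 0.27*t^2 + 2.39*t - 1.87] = -4.08*t - 0.54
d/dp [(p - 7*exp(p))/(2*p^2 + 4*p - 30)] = ((1 - 7*exp(p))*(p^2 + 2*p - 15)/2 - (p + 1)*(p - 7*exp(p)))/(p^2 + 2*p - 15)^2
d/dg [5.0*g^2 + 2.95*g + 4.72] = 10.0*g + 2.95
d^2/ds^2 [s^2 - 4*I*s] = 2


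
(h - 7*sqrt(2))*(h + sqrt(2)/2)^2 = h^3 - 6*sqrt(2)*h^2 - 27*h/2 - 7*sqrt(2)/2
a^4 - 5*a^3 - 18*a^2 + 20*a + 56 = (a - 7)*(a - 2)*(a + 2)^2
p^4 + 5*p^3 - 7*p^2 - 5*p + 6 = (p - 1)^2*(p + 1)*(p + 6)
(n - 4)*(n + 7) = n^2 + 3*n - 28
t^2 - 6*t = t*(t - 6)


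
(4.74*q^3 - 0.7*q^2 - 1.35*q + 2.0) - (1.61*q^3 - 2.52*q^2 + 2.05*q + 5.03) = 3.13*q^3 + 1.82*q^2 - 3.4*q - 3.03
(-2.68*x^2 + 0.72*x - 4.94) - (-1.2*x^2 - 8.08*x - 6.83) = -1.48*x^2 + 8.8*x + 1.89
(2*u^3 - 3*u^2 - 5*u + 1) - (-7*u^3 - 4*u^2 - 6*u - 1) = 9*u^3 + u^2 + u + 2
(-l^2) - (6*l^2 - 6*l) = -7*l^2 + 6*l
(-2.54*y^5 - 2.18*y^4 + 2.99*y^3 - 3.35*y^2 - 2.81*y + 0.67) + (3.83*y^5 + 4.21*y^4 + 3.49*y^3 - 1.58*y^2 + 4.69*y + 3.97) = 1.29*y^5 + 2.03*y^4 + 6.48*y^3 - 4.93*y^2 + 1.88*y + 4.64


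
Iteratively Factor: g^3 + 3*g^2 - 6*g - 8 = (g + 1)*(g^2 + 2*g - 8) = (g - 2)*(g + 1)*(g + 4)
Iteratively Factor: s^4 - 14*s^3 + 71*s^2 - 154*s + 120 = (s - 2)*(s^3 - 12*s^2 + 47*s - 60) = (s - 4)*(s - 2)*(s^2 - 8*s + 15) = (s - 5)*(s - 4)*(s - 2)*(s - 3)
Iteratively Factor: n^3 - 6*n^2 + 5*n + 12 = (n - 3)*(n^2 - 3*n - 4) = (n - 3)*(n + 1)*(n - 4)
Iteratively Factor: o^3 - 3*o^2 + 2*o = (o - 2)*(o^2 - o) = (o - 2)*(o - 1)*(o)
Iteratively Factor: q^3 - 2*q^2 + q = (q)*(q^2 - 2*q + 1) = q*(q - 1)*(q - 1)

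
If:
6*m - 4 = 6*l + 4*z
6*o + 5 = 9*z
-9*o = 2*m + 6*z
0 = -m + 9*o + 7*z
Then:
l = -287/363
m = 15/121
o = -100/363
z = 45/121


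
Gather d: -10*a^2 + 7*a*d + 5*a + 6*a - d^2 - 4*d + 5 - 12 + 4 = -10*a^2 + 11*a - d^2 + d*(7*a - 4) - 3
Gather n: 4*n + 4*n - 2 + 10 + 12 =8*n + 20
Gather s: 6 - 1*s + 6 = 12 - s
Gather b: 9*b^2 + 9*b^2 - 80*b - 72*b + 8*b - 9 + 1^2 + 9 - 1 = 18*b^2 - 144*b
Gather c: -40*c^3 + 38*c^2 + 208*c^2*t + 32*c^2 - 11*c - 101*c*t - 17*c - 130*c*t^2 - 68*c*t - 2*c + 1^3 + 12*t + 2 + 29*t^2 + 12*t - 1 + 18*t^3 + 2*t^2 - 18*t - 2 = -40*c^3 + c^2*(208*t + 70) + c*(-130*t^2 - 169*t - 30) + 18*t^3 + 31*t^2 + 6*t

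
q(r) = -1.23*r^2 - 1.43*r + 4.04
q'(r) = -2.46*r - 1.43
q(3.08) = -12.03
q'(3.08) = -9.01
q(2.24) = -5.33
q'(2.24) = -6.94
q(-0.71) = 4.44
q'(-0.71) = 0.32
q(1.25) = 0.33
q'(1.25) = -4.50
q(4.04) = -21.81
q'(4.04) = -11.37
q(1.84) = -2.76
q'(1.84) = -5.96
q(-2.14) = 1.47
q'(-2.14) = 3.83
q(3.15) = -12.67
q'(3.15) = -9.18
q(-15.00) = -251.26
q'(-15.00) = 35.47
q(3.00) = -11.32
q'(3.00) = -8.81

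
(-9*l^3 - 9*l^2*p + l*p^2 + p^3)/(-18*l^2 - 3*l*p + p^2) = (-3*l^2 - 2*l*p + p^2)/(-6*l + p)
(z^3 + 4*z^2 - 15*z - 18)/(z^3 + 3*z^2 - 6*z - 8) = (z^2 + 3*z - 18)/(z^2 + 2*z - 8)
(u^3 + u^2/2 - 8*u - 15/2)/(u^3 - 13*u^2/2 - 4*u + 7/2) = (2*u^2 - u - 15)/(2*u^2 - 15*u + 7)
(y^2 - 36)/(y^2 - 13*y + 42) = (y + 6)/(y - 7)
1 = 1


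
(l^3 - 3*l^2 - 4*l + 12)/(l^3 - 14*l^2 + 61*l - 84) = (l^2 - 4)/(l^2 - 11*l + 28)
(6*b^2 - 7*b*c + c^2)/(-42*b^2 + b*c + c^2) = (-b + c)/(7*b + c)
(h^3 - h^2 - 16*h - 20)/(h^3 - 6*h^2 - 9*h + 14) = (h^2 - 3*h - 10)/(h^2 - 8*h + 7)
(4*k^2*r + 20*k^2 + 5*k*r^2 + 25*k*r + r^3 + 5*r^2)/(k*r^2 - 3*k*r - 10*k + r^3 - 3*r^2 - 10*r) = (4*k*r + 20*k + r^2 + 5*r)/(r^2 - 3*r - 10)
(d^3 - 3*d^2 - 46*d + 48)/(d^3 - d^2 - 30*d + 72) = (d^2 - 9*d + 8)/(d^2 - 7*d + 12)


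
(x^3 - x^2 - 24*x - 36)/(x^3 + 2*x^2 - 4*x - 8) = (x^2 - 3*x - 18)/(x^2 - 4)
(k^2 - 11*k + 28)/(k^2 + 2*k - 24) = (k - 7)/(k + 6)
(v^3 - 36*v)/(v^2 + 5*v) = (v^2 - 36)/(v + 5)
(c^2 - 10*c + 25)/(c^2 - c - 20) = (c - 5)/(c + 4)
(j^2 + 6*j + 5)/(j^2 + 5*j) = (j + 1)/j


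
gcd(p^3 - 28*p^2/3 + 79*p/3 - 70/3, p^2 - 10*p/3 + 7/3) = p - 7/3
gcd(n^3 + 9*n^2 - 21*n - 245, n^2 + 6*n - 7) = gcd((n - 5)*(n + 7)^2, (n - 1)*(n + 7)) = n + 7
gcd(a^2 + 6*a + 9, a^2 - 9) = a + 3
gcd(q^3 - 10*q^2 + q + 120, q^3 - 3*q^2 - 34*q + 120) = q - 5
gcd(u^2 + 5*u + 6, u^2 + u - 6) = u + 3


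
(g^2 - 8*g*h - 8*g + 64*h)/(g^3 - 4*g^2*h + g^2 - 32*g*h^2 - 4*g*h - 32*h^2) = (g - 8)/(g^2 + 4*g*h + g + 4*h)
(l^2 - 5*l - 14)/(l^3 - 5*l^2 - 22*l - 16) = (l - 7)/(l^2 - 7*l - 8)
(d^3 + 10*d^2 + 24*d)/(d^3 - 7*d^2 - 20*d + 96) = d*(d + 6)/(d^2 - 11*d + 24)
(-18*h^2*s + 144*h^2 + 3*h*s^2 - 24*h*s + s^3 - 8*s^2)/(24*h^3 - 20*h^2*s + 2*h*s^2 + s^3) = (-3*h*s + 24*h + s^2 - 8*s)/(4*h^2 - 4*h*s + s^2)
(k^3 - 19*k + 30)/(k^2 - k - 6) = (k^2 + 3*k - 10)/(k + 2)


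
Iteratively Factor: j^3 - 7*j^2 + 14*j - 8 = (j - 4)*(j^2 - 3*j + 2) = (j - 4)*(j - 1)*(j - 2)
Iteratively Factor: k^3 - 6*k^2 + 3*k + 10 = (k - 5)*(k^2 - k - 2) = (k - 5)*(k + 1)*(k - 2)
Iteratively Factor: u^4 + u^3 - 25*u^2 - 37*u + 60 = (u + 4)*(u^3 - 3*u^2 - 13*u + 15) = (u - 5)*(u + 4)*(u^2 + 2*u - 3) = (u - 5)*(u + 3)*(u + 4)*(u - 1)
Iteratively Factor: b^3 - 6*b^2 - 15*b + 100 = (b - 5)*(b^2 - b - 20) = (b - 5)*(b + 4)*(b - 5)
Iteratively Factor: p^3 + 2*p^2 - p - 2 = (p + 2)*(p^2 - 1) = (p - 1)*(p + 2)*(p + 1)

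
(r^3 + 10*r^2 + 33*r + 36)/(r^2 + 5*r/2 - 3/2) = 2*(r^2 + 7*r + 12)/(2*r - 1)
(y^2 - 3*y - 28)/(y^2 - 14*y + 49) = (y + 4)/(y - 7)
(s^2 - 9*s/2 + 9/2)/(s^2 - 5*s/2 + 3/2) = (s - 3)/(s - 1)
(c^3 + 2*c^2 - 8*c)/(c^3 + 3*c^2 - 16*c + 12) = c*(c + 4)/(c^2 + 5*c - 6)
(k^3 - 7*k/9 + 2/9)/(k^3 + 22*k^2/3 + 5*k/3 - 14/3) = (k - 1/3)/(k + 7)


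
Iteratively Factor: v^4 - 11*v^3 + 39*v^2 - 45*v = (v - 5)*(v^3 - 6*v^2 + 9*v) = v*(v - 5)*(v^2 - 6*v + 9) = v*(v - 5)*(v - 3)*(v - 3)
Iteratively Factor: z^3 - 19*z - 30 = (z + 2)*(z^2 - 2*z - 15) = (z - 5)*(z + 2)*(z + 3)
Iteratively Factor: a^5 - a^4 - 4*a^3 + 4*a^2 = (a)*(a^4 - a^3 - 4*a^2 + 4*a) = a*(a + 2)*(a^3 - 3*a^2 + 2*a) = a^2*(a + 2)*(a^2 - 3*a + 2) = a^2*(a - 1)*(a + 2)*(a - 2)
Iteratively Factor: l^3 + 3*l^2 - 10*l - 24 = (l + 2)*(l^2 + l - 12) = (l + 2)*(l + 4)*(l - 3)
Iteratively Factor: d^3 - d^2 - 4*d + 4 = (d + 2)*(d^2 - 3*d + 2) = (d - 1)*(d + 2)*(d - 2)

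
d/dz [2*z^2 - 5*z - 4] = 4*z - 5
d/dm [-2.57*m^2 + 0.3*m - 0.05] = 0.3 - 5.14*m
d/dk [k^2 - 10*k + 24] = 2*k - 10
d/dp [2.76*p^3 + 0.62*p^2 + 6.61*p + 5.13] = 8.28*p^2 + 1.24*p + 6.61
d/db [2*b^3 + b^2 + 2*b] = 6*b^2 + 2*b + 2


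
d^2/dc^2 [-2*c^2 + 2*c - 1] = -4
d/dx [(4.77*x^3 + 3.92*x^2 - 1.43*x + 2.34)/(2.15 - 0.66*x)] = (-6.2964*x^3 + 28.1793*x^2 + 16.856*x - 1.5301)/(0.4356*x^2 - 2.838*x + 4.6225)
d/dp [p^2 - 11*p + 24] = 2*p - 11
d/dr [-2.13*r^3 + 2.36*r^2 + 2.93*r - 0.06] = -6.39*r^2 + 4.72*r + 2.93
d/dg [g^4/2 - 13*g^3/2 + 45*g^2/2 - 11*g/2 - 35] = 2*g^3 - 39*g^2/2 + 45*g - 11/2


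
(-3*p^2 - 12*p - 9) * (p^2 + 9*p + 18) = -3*p^4 - 39*p^3 - 171*p^2 - 297*p - 162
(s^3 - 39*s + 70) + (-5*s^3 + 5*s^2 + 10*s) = -4*s^3 + 5*s^2 - 29*s + 70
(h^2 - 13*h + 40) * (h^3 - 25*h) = h^5 - 13*h^4 + 15*h^3 + 325*h^2 - 1000*h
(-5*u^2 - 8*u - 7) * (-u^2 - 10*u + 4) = 5*u^4 + 58*u^3 + 67*u^2 + 38*u - 28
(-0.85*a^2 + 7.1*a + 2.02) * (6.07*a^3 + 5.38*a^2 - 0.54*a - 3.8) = -5.1595*a^5 + 38.524*a^4 + 50.9184*a^3 + 10.2636*a^2 - 28.0708*a - 7.676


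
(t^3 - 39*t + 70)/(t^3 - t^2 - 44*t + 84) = (t - 5)/(t - 6)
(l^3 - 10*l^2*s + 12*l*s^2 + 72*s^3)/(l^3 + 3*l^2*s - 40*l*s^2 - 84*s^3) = (l - 6*s)/(l + 7*s)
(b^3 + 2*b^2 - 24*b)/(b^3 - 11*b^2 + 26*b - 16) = b*(b^2 + 2*b - 24)/(b^3 - 11*b^2 + 26*b - 16)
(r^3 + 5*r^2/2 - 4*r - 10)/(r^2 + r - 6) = (r^2 + 9*r/2 + 5)/(r + 3)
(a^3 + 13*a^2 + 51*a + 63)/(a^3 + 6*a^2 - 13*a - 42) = (a^2 + 6*a + 9)/(a^2 - a - 6)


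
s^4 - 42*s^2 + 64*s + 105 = (s - 5)*(s - 3)*(s + 1)*(s + 7)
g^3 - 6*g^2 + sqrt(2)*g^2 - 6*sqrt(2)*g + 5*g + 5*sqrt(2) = (g - 5)*(g - 1)*(g + sqrt(2))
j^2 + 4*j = j*(j + 4)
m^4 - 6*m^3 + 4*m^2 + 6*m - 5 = (m - 5)*(m - 1)^2*(m + 1)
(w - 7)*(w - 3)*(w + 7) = w^3 - 3*w^2 - 49*w + 147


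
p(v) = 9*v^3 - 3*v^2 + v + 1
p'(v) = 27*v^2 - 6*v + 1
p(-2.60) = -180.06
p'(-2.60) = 199.12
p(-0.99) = -11.66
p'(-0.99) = 33.40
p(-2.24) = -117.45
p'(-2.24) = 149.92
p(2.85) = 187.82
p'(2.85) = 203.21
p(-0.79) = -6.10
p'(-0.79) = 22.59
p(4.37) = 699.16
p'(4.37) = 490.40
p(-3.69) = -495.73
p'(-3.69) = 390.77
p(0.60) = 2.46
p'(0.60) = 7.12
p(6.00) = 1843.00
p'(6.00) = 937.00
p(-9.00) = -6812.00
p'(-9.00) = 2242.00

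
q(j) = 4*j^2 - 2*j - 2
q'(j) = 8*j - 2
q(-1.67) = 12.50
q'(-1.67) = -15.36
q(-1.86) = 15.56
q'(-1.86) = -16.88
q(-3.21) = 45.64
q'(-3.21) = -27.68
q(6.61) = 159.55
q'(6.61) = 50.88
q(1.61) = 5.15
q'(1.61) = 10.88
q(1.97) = 9.58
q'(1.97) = 13.76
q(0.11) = -2.17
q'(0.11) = -1.12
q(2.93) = 26.48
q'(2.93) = 21.44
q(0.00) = -2.00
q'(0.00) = -2.00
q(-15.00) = 928.00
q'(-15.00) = -122.00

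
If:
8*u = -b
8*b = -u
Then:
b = 0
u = 0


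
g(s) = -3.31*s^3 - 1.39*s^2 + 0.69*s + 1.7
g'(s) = -9.93*s^2 - 2.78*s + 0.69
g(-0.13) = 1.59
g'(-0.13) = 0.88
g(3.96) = -222.91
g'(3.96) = -166.04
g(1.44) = -10.07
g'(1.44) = -23.90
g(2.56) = -61.18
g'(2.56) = -71.50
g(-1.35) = 6.38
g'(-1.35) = -13.65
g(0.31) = 1.68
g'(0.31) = -1.13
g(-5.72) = 571.74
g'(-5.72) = -308.30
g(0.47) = 1.37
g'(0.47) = -2.81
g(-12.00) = 5512.94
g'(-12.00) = -1395.87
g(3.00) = -98.11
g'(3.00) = -97.02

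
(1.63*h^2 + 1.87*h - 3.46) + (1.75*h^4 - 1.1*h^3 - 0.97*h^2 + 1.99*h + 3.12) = 1.75*h^4 - 1.1*h^3 + 0.66*h^2 + 3.86*h - 0.34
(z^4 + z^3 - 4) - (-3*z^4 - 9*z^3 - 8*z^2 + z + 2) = 4*z^4 + 10*z^3 + 8*z^2 - z - 6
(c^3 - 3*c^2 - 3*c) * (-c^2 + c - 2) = -c^5 + 4*c^4 - 2*c^3 + 3*c^2 + 6*c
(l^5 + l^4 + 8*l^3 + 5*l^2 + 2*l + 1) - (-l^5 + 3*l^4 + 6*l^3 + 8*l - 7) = 2*l^5 - 2*l^4 + 2*l^3 + 5*l^2 - 6*l + 8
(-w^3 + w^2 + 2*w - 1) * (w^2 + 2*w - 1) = -w^5 - w^4 + 5*w^3 + 2*w^2 - 4*w + 1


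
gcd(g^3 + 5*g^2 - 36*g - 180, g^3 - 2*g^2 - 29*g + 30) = g^2 - g - 30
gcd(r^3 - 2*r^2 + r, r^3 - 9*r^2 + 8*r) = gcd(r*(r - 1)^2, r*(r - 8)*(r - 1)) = r^2 - r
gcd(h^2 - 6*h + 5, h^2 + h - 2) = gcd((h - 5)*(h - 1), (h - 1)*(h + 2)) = h - 1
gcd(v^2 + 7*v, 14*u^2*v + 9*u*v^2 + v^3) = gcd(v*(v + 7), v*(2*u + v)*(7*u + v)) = v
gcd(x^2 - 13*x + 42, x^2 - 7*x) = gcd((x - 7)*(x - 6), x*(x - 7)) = x - 7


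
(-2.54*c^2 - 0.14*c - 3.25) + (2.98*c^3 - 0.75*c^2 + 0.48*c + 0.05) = 2.98*c^3 - 3.29*c^2 + 0.34*c - 3.2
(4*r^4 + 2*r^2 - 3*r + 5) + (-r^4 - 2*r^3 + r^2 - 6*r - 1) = 3*r^4 - 2*r^3 + 3*r^2 - 9*r + 4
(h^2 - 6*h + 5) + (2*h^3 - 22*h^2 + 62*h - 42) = 2*h^3 - 21*h^2 + 56*h - 37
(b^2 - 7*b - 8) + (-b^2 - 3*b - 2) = -10*b - 10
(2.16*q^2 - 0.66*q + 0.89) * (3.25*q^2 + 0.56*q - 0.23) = 7.02*q^4 - 0.9354*q^3 + 2.0261*q^2 + 0.6502*q - 0.2047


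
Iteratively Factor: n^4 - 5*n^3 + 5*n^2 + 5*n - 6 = (n - 2)*(n^3 - 3*n^2 - n + 3) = (n - 3)*(n - 2)*(n^2 - 1) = (n - 3)*(n - 2)*(n + 1)*(n - 1)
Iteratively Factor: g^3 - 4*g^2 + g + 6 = (g - 3)*(g^2 - g - 2) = (g - 3)*(g - 2)*(g + 1)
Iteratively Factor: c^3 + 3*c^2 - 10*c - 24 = (c + 2)*(c^2 + c - 12) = (c + 2)*(c + 4)*(c - 3)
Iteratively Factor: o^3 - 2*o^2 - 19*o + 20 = (o + 4)*(o^2 - 6*o + 5) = (o - 5)*(o + 4)*(o - 1)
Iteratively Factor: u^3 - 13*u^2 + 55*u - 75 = (u - 3)*(u^2 - 10*u + 25) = (u - 5)*(u - 3)*(u - 5)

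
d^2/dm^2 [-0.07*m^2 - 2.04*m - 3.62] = -0.140000000000000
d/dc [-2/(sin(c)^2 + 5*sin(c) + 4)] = 2*(2*sin(c) + 5)*cos(c)/(sin(c)^2 + 5*sin(c) + 4)^2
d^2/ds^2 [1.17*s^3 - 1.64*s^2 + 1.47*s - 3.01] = 7.02*s - 3.28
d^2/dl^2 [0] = 0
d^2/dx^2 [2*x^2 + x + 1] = 4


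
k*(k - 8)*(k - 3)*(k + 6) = k^4 - 5*k^3 - 42*k^2 + 144*k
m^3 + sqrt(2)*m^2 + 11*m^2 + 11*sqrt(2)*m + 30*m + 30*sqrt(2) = (m + 5)*(m + 6)*(m + sqrt(2))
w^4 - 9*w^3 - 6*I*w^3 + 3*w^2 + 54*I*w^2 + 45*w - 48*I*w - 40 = (w - 8)*(w - 1)*(w - 5*I)*(w - I)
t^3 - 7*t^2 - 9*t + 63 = (t - 7)*(t - 3)*(t + 3)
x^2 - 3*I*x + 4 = (x - 4*I)*(x + I)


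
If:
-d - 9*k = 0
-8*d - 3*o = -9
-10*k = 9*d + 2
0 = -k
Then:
No Solution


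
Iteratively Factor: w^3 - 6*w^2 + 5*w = (w - 1)*(w^2 - 5*w) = (w - 5)*(w - 1)*(w)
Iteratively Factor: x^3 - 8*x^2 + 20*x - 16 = (x - 2)*(x^2 - 6*x + 8) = (x - 2)^2*(x - 4)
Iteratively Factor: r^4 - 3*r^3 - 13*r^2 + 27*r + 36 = (r - 4)*(r^3 + r^2 - 9*r - 9) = (r - 4)*(r - 3)*(r^2 + 4*r + 3) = (r - 4)*(r - 3)*(r + 3)*(r + 1)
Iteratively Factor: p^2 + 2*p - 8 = (p - 2)*(p + 4)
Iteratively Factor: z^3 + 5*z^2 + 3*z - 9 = (z + 3)*(z^2 + 2*z - 3) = (z + 3)^2*(z - 1)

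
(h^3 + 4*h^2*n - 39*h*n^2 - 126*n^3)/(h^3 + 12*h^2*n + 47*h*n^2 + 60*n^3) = (h^2 + h*n - 42*n^2)/(h^2 + 9*h*n + 20*n^2)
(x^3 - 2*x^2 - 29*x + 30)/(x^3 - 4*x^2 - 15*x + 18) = (x + 5)/(x + 3)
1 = 1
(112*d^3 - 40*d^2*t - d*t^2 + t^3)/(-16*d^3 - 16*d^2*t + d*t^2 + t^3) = (-28*d^2 + 3*d*t + t^2)/(4*d^2 + 5*d*t + t^2)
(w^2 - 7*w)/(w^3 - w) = (w - 7)/(w^2 - 1)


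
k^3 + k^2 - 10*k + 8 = (k - 2)*(k - 1)*(k + 4)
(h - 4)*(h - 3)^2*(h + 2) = h^4 - 8*h^3 + 13*h^2 + 30*h - 72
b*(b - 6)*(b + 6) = b^3 - 36*b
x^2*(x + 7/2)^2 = x^4 + 7*x^3 + 49*x^2/4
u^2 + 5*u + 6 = (u + 2)*(u + 3)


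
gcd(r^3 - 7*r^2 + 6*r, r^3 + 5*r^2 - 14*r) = r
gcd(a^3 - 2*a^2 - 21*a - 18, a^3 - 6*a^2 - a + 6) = a^2 - 5*a - 6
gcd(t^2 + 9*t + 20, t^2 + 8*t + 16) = t + 4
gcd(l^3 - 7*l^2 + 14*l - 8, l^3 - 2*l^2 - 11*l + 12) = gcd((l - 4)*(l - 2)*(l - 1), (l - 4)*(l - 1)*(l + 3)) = l^2 - 5*l + 4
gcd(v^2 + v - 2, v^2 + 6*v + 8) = v + 2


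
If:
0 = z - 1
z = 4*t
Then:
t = 1/4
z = 1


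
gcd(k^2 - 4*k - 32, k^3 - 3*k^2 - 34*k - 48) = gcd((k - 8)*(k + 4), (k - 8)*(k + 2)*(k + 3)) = k - 8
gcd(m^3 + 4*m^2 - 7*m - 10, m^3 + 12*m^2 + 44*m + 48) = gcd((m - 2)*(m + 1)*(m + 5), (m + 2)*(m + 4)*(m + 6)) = 1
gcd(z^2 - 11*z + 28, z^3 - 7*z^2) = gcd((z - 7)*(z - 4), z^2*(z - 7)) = z - 7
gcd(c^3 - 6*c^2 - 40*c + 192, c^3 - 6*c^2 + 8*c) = c - 4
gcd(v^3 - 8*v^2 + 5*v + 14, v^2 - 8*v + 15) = 1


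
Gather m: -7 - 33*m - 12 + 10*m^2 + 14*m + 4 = 10*m^2 - 19*m - 15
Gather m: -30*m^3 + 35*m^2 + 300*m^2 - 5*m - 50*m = -30*m^3 + 335*m^2 - 55*m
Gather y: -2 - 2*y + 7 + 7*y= 5*y + 5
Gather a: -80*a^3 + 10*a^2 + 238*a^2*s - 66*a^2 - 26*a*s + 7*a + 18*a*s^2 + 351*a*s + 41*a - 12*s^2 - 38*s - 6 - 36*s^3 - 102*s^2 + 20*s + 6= -80*a^3 + a^2*(238*s - 56) + a*(18*s^2 + 325*s + 48) - 36*s^3 - 114*s^2 - 18*s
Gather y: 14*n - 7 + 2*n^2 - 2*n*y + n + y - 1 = 2*n^2 + 15*n + y*(1 - 2*n) - 8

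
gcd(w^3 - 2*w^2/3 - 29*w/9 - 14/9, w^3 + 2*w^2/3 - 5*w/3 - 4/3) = w + 1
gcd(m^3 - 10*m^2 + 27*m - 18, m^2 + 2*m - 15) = m - 3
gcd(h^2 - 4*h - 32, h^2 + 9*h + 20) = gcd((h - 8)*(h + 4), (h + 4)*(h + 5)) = h + 4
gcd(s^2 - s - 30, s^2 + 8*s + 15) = s + 5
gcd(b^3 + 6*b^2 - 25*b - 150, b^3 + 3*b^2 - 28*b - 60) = b^2 + b - 30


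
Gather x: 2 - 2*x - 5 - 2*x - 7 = -4*x - 10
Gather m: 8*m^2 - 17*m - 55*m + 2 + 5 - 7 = 8*m^2 - 72*m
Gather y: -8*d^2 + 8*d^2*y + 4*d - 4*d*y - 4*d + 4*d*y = 8*d^2*y - 8*d^2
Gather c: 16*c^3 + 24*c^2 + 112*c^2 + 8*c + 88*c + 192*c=16*c^3 + 136*c^2 + 288*c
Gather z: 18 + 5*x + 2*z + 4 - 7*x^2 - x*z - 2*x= -7*x^2 + 3*x + z*(2 - x) + 22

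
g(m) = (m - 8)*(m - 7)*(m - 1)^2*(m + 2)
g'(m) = (m - 8)*(m - 7)*(m - 1)^2 + (m - 8)*(m - 7)*(m + 2)*(2*m - 2) + (m - 8)*(m - 1)^2*(m + 2) + (m - 7)*(m - 1)^2*(m + 2)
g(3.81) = 613.19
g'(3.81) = 203.41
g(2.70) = 309.56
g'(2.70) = 299.65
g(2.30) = 194.68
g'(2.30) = 269.21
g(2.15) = 155.72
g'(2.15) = 249.61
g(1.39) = 19.12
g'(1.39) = 97.39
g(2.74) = 321.57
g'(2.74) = 300.84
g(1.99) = 117.75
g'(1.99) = 224.29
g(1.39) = 19.12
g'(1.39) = 97.39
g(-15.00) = -1683968.00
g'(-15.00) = 489792.00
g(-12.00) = -642200.00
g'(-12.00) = 228930.00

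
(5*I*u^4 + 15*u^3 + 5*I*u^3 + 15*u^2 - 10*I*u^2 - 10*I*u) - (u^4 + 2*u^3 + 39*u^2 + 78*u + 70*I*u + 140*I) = -u^4 + 5*I*u^4 + 13*u^3 + 5*I*u^3 - 24*u^2 - 10*I*u^2 - 78*u - 80*I*u - 140*I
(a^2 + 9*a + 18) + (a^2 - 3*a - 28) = 2*a^2 + 6*a - 10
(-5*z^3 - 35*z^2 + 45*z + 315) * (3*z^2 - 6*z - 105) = -15*z^5 - 75*z^4 + 870*z^3 + 4350*z^2 - 6615*z - 33075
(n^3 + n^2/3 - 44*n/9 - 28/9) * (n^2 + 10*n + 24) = n^5 + 31*n^4/3 + 202*n^3/9 - 44*n^2 - 1336*n/9 - 224/3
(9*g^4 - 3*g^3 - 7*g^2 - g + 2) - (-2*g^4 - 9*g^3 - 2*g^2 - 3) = 11*g^4 + 6*g^3 - 5*g^2 - g + 5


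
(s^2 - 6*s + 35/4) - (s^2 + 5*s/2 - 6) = 59/4 - 17*s/2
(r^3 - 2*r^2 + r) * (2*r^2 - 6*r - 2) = 2*r^5 - 10*r^4 + 12*r^3 - 2*r^2 - 2*r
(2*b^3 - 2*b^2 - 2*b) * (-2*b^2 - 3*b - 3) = -4*b^5 - 2*b^4 + 4*b^3 + 12*b^2 + 6*b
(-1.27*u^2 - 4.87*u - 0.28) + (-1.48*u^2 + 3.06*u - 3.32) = -2.75*u^2 - 1.81*u - 3.6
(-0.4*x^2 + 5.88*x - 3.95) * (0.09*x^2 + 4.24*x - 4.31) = -0.036*x^4 - 1.1668*x^3 + 26.2997*x^2 - 42.0908*x + 17.0245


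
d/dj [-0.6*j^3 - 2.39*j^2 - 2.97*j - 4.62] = -1.8*j^2 - 4.78*j - 2.97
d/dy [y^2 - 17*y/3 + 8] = 2*y - 17/3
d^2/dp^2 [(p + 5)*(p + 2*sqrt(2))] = 2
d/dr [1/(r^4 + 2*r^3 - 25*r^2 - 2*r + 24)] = 2*(-2*r^3 - 3*r^2 + 25*r + 1)/(r^4 + 2*r^3 - 25*r^2 - 2*r + 24)^2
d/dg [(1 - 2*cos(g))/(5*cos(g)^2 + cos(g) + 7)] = (10*sin(g)^2 + 10*cos(g) + 5)*sin(g)/(5*cos(g)^2 + cos(g) + 7)^2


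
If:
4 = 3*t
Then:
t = 4/3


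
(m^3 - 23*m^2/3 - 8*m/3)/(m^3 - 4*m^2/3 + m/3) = (3*m^2 - 23*m - 8)/(3*m^2 - 4*m + 1)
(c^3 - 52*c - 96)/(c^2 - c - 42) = (c^2 - 6*c - 16)/(c - 7)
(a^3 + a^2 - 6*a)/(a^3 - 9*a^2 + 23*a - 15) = a*(a^2 + a - 6)/(a^3 - 9*a^2 + 23*a - 15)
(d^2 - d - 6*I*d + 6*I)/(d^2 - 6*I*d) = (d - 1)/d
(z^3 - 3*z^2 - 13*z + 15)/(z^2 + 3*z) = z - 6 + 5/z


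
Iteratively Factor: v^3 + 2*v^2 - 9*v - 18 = (v + 3)*(v^2 - v - 6) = (v - 3)*(v + 3)*(v + 2)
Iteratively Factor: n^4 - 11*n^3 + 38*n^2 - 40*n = (n)*(n^3 - 11*n^2 + 38*n - 40) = n*(n - 4)*(n^2 - 7*n + 10) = n*(n - 5)*(n - 4)*(n - 2)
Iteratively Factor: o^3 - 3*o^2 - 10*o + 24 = (o + 3)*(o^2 - 6*o + 8) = (o - 4)*(o + 3)*(o - 2)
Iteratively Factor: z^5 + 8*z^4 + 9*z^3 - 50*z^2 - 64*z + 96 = (z + 4)*(z^4 + 4*z^3 - 7*z^2 - 22*z + 24) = (z + 4)^2*(z^3 - 7*z + 6) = (z - 2)*(z + 4)^2*(z^2 + 2*z - 3) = (z - 2)*(z - 1)*(z + 4)^2*(z + 3)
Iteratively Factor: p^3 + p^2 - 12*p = (p)*(p^2 + p - 12) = p*(p - 3)*(p + 4)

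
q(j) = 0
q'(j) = 0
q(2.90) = 0.00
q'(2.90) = 0.00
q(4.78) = 0.00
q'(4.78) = 0.00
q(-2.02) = 0.00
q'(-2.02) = 0.00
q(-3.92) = 0.00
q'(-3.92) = 0.00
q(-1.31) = 0.00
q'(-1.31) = 0.00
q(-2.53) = 0.00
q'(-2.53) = 0.00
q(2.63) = 0.00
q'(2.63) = 0.00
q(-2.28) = 0.00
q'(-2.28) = 0.00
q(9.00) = 0.00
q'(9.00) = 0.00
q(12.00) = 0.00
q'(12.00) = 0.00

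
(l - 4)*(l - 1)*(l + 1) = l^3 - 4*l^2 - l + 4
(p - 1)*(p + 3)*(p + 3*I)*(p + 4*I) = p^4 + 2*p^3 + 7*I*p^3 - 15*p^2 + 14*I*p^2 - 24*p - 21*I*p + 36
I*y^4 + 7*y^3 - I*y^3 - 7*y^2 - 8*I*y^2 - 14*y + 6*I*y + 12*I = (y - 2)*(y - 6*I)*(y - I)*(I*y + I)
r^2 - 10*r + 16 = (r - 8)*(r - 2)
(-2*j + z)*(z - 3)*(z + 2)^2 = -2*j*z^3 - 2*j*z^2 + 16*j*z + 24*j + z^4 + z^3 - 8*z^2 - 12*z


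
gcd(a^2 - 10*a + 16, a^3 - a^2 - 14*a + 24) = a - 2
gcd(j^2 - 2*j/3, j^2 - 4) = 1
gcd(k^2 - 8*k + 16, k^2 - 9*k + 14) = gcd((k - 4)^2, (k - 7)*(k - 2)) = 1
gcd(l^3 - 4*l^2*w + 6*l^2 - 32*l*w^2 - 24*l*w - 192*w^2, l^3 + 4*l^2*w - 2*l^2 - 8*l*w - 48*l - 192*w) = l^2 + 4*l*w + 6*l + 24*w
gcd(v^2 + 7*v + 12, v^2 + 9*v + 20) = v + 4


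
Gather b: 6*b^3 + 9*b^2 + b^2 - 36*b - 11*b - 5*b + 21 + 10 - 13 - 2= 6*b^3 + 10*b^2 - 52*b + 16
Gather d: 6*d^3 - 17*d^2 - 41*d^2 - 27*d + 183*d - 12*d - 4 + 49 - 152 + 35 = 6*d^3 - 58*d^2 + 144*d - 72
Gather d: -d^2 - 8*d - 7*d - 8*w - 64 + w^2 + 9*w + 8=-d^2 - 15*d + w^2 + w - 56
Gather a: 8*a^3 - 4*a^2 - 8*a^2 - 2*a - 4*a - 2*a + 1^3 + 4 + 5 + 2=8*a^3 - 12*a^2 - 8*a + 12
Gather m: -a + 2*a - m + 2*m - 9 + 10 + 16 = a + m + 17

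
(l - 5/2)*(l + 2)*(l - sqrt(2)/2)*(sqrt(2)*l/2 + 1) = sqrt(2)*l^4/2 - sqrt(2)*l^3/4 + l^3/2 - 3*sqrt(2)*l^2 - l^2/4 - 5*l/2 + sqrt(2)*l/4 + 5*sqrt(2)/2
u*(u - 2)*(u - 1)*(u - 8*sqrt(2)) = u^4 - 8*sqrt(2)*u^3 - 3*u^3 + 2*u^2 + 24*sqrt(2)*u^2 - 16*sqrt(2)*u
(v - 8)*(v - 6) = v^2 - 14*v + 48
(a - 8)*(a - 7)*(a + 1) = a^3 - 14*a^2 + 41*a + 56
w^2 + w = w*(w + 1)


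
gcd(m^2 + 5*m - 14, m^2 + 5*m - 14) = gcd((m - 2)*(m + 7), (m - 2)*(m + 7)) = m^2 + 5*m - 14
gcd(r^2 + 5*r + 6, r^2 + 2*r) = r + 2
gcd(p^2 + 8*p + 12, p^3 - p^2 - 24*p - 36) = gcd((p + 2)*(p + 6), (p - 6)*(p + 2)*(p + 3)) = p + 2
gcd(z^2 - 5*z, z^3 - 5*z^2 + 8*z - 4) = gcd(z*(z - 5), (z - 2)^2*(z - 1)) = 1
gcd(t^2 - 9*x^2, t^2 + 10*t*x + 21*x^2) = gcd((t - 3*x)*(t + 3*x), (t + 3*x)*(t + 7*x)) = t + 3*x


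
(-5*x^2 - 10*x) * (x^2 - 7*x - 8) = -5*x^4 + 25*x^3 + 110*x^2 + 80*x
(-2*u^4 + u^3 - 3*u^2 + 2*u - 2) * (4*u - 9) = -8*u^5 + 22*u^4 - 21*u^3 + 35*u^2 - 26*u + 18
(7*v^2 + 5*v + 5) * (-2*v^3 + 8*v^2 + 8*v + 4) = -14*v^5 + 46*v^4 + 86*v^3 + 108*v^2 + 60*v + 20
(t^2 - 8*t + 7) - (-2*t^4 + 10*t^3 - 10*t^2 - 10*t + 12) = 2*t^4 - 10*t^3 + 11*t^2 + 2*t - 5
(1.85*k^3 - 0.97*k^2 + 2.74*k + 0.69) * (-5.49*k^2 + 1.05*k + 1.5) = -10.1565*k^5 + 7.2678*k^4 - 13.2861*k^3 - 2.3661*k^2 + 4.8345*k + 1.035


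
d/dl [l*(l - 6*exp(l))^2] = (l - 6*exp(l))*(-2*l*(6*exp(l) - 1) + l - 6*exp(l))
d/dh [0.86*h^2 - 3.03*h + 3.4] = 1.72*h - 3.03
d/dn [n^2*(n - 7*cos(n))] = n*(7*n*sin(n) + 3*n - 14*cos(n))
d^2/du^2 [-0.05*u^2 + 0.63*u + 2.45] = -0.100000000000000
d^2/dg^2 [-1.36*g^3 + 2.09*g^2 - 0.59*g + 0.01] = 4.18 - 8.16*g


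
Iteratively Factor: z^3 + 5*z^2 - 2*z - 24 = (z - 2)*(z^2 + 7*z + 12) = (z - 2)*(z + 4)*(z + 3)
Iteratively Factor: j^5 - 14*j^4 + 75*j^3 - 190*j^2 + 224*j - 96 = (j - 1)*(j^4 - 13*j^3 + 62*j^2 - 128*j + 96) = (j - 3)*(j - 1)*(j^3 - 10*j^2 + 32*j - 32) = (j - 3)*(j - 2)*(j - 1)*(j^2 - 8*j + 16) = (j - 4)*(j - 3)*(j - 2)*(j - 1)*(j - 4)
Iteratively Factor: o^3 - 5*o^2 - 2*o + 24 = (o - 3)*(o^2 - 2*o - 8) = (o - 4)*(o - 3)*(o + 2)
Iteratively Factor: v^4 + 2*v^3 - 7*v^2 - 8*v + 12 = (v + 2)*(v^3 - 7*v + 6) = (v - 1)*(v + 2)*(v^2 + v - 6) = (v - 2)*(v - 1)*(v + 2)*(v + 3)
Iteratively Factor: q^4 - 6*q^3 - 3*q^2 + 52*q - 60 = (q - 2)*(q^3 - 4*q^2 - 11*q + 30) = (q - 5)*(q - 2)*(q^2 + q - 6) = (q - 5)*(q - 2)^2*(q + 3)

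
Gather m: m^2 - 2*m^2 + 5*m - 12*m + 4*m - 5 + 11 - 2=-m^2 - 3*m + 4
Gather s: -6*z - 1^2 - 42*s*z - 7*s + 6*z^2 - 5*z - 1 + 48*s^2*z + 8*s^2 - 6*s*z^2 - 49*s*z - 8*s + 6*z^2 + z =s^2*(48*z + 8) + s*(-6*z^2 - 91*z - 15) + 12*z^2 - 10*z - 2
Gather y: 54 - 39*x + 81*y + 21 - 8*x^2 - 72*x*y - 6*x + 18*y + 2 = -8*x^2 - 45*x + y*(99 - 72*x) + 77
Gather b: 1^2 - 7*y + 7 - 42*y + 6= 14 - 49*y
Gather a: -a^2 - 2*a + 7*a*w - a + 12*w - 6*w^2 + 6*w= -a^2 + a*(7*w - 3) - 6*w^2 + 18*w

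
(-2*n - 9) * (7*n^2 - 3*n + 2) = -14*n^3 - 57*n^2 + 23*n - 18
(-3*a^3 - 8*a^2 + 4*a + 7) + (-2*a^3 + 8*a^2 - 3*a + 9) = -5*a^3 + a + 16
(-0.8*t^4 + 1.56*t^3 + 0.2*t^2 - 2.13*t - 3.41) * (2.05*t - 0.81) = -1.64*t^5 + 3.846*t^4 - 0.8536*t^3 - 4.5285*t^2 - 5.2652*t + 2.7621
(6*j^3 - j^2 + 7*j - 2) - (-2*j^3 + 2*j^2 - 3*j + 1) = 8*j^3 - 3*j^2 + 10*j - 3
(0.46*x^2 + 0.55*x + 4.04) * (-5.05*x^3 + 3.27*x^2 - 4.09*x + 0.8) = -2.323*x^5 - 1.2733*x^4 - 20.4849*x^3 + 11.3293*x^2 - 16.0836*x + 3.232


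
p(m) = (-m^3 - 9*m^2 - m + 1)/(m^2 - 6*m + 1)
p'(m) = (6 - 2*m)*(-m^3 - 9*m^2 - m + 1)/(m^2 - 6*m + 1)^2 + (-3*m^2 - 18*m - 1)/(m^2 - 6*m + 1) = (-m^4 + 12*m^3 + 52*m^2 - 20*m + 5)/(m^4 - 12*m^3 + 38*m^2 - 12*m + 1)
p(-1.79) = -1.36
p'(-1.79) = 0.57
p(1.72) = 5.10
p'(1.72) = 4.37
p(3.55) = 20.88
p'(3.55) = 16.33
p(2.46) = 9.19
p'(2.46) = 6.94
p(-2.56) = -1.69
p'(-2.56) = 0.29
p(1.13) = 2.90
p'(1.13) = 3.18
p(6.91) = -105.05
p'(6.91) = 75.85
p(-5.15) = -1.64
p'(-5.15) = -0.25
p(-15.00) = 4.32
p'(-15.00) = -0.79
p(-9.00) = 0.07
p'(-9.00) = -0.59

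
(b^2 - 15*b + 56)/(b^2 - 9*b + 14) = (b - 8)/(b - 2)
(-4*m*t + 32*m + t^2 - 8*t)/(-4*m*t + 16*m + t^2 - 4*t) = (t - 8)/(t - 4)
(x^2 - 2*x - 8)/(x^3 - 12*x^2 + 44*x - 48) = (x + 2)/(x^2 - 8*x + 12)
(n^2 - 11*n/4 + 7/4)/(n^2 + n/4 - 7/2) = (n - 1)/(n + 2)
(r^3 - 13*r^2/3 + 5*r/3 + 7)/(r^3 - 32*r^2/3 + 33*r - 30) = (3*r^2 - 4*r - 7)/(3*r^2 - 23*r + 30)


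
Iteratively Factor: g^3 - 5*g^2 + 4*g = (g)*(g^2 - 5*g + 4) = g*(g - 1)*(g - 4)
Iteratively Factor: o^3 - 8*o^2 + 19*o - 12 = (o - 3)*(o^2 - 5*o + 4) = (o - 4)*(o - 3)*(o - 1)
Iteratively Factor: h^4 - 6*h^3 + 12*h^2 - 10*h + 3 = (h - 1)*(h^3 - 5*h^2 + 7*h - 3) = (h - 3)*(h - 1)*(h^2 - 2*h + 1) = (h - 3)*(h - 1)^2*(h - 1)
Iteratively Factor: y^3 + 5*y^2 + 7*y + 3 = (y + 1)*(y^2 + 4*y + 3) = (y + 1)*(y + 3)*(y + 1)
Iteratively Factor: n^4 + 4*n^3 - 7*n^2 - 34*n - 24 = (n - 3)*(n^3 + 7*n^2 + 14*n + 8) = (n - 3)*(n + 1)*(n^2 + 6*n + 8) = (n - 3)*(n + 1)*(n + 2)*(n + 4)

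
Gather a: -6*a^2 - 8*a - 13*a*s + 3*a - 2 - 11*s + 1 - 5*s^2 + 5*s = -6*a^2 + a*(-13*s - 5) - 5*s^2 - 6*s - 1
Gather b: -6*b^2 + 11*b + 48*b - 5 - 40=-6*b^2 + 59*b - 45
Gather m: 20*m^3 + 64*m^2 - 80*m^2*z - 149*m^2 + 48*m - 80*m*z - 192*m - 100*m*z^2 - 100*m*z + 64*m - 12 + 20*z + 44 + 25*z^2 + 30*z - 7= 20*m^3 + m^2*(-80*z - 85) + m*(-100*z^2 - 180*z - 80) + 25*z^2 + 50*z + 25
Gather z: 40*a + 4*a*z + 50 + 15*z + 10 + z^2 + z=40*a + z^2 + z*(4*a + 16) + 60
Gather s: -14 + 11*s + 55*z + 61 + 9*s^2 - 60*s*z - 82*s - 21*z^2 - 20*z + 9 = 9*s^2 + s*(-60*z - 71) - 21*z^2 + 35*z + 56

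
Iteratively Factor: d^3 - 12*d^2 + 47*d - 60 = (d - 5)*(d^2 - 7*d + 12) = (d - 5)*(d - 3)*(d - 4)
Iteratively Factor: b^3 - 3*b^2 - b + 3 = (b + 1)*(b^2 - 4*b + 3) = (b - 3)*(b + 1)*(b - 1)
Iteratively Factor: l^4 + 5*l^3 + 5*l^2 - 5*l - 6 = (l - 1)*(l^3 + 6*l^2 + 11*l + 6) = (l - 1)*(l + 3)*(l^2 + 3*l + 2) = (l - 1)*(l + 1)*(l + 3)*(l + 2)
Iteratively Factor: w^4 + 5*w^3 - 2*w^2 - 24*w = (w + 3)*(w^3 + 2*w^2 - 8*w) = (w - 2)*(w + 3)*(w^2 + 4*w) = w*(w - 2)*(w + 3)*(w + 4)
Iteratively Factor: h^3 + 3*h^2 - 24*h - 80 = (h - 5)*(h^2 + 8*h + 16) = (h - 5)*(h + 4)*(h + 4)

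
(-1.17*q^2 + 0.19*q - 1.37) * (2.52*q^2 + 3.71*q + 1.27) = -2.9484*q^4 - 3.8619*q^3 - 4.2334*q^2 - 4.8414*q - 1.7399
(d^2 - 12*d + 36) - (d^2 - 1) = 37 - 12*d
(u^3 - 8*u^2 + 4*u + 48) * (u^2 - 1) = u^5 - 8*u^4 + 3*u^3 + 56*u^2 - 4*u - 48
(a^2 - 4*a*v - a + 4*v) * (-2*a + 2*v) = -2*a^3 + 10*a^2*v + 2*a^2 - 8*a*v^2 - 10*a*v + 8*v^2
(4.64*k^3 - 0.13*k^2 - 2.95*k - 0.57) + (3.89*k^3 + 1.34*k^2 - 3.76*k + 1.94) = 8.53*k^3 + 1.21*k^2 - 6.71*k + 1.37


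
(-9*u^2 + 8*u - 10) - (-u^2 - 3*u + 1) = -8*u^2 + 11*u - 11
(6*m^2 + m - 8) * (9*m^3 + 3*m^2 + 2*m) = 54*m^5 + 27*m^4 - 57*m^3 - 22*m^2 - 16*m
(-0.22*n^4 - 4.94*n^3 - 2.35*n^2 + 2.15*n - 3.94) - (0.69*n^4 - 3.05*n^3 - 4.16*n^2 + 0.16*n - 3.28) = -0.91*n^4 - 1.89*n^3 + 1.81*n^2 + 1.99*n - 0.66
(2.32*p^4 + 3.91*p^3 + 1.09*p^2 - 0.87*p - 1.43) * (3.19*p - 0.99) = 7.4008*p^5 + 10.1761*p^4 - 0.3938*p^3 - 3.8544*p^2 - 3.7004*p + 1.4157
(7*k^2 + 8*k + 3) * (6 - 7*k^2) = -49*k^4 - 56*k^3 + 21*k^2 + 48*k + 18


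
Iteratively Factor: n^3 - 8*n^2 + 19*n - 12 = (n - 1)*(n^2 - 7*n + 12) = (n - 3)*(n - 1)*(n - 4)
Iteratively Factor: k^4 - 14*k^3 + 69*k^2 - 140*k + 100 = (k - 2)*(k^3 - 12*k^2 + 45*k - 50) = (k - 5)*(k - 2)*(k^2 - 7*k + 10) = (k - 5)*(k - 2)^2*(k - 5)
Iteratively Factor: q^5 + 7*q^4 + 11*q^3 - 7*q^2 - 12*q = (q)*(q^4 + 7*q^3 + 11*q^2 - 7*q - 12) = q*(q + 3)*(q^3 + 4*q^2 - q - 4) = q*(q + 1)*(q + 3)*(q^2 + 3*q - 4) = q*(q - 1)*(q + 1)*(q + 3)*(q + 4)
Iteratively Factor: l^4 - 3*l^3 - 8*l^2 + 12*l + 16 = (l + 2)*(l^3 - 5*l^2 + 2*l + 8) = (l - 4)*(l + 2)*(l^2 - l - 2) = (l - 4)*(l - 2)*(l + 2)*(l + 1)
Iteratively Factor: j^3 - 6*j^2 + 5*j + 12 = (j + 1)*(j^2 - 7*j + 12) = (j - 3)*(j + 1)*(j - 4)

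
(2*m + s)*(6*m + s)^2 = 72*m^3 + 60*m^2*s + 14*m*s^2 + s^3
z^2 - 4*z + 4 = (z - 2)^2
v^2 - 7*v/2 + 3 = (v - 2)*(v - 3/2)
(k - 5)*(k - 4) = k^2 - 9*k + 20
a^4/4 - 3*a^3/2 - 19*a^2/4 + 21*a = a*(a/4 + 1)*(a - 7)*(a - 3)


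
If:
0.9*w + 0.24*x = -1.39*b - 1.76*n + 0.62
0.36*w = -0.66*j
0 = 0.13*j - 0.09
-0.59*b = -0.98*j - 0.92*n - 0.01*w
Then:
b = 1.20536722038535 - 0.0952874158467115*x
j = 0.69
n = 0.0493450318023078 - 0.0611082340756085*x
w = -1.27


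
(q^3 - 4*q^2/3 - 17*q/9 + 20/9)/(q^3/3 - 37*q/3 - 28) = (-9*q^3 + 12*q^2 + 17*q - 20)/(3*(-q^3 + 37*q + 84))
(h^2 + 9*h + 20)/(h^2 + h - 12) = (h + 5)/(h - 3)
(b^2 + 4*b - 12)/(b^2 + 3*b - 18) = (b - 2)/(b - 3)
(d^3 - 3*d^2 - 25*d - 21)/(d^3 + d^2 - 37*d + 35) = (d^3 - 3*d^2 - 25*d - 21)/(d^3 + d^2 - 37*d + 35)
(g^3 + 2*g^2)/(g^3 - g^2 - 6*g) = g/(g - 3)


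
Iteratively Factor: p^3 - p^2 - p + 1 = (p - 1)*(p^2 - 1) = (p - 1)^2*(p + 1)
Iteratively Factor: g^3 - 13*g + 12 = (g - 3)*(g^2 + 3*g - 4) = (g - 3)*(g - 1)*(g + 4)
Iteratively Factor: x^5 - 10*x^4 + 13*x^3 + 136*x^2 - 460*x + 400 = (x - 5)*(x^4 - 5*x^3 - 12*x^2 + 76*x - 80) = (x - 5)*(x - 2)*(x^3 - 3*x^2 - 18*x + 40) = (x - 5)^2*(x - 2)*(x^2 + 2*x - 8) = (x - 5)^2*(x - 2)^2*(x + 4)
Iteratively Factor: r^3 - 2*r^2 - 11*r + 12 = (r - 1)*(r^2 - r - 12) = (r - 1)*(r + 3)*(r - 4)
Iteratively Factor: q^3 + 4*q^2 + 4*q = (q + 2)*(q^2 + 2*q) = q*(q + 2)*(q + 2)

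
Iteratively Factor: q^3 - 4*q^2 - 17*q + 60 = (q - 3)*(q^2 - q - 20) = (q - 3)*(q + 4)*(q - 5)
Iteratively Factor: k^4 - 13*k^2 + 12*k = (k - 1)*(k^3 + k^2 - 12*k) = (k - 3)*(k - 1)*(k^2 + 4*k) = k*(k - 3)*(k - 1)*(k + 4)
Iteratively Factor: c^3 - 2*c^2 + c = (c - 1)*(c^2 - c) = (c - 1)^2*(c)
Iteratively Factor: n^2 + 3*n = (n + 3)*(n)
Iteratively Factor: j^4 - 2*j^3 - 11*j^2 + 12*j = (j - 1)*(j^3 - j^2 - 12*j) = j*(j - 1)*(j^2 - j - 12) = j*(j - 4)*(j - 1)*(j + 3)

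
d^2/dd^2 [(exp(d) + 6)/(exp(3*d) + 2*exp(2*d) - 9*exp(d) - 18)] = 4*(exp(6*d) + 15*exp(5*d) + 43*exp(4*d) + 60*exp(3*d) + 216*exp(2*d) + 297*exp(d) - 162)*exp(d)/(exp(9*d) + 6*exp(8*d) - 15*exp(7*d) - 154*exp(6*d) - 81*exp(5*d) + 1242*exp(4*d) + 2187*exp(3*d) - 2430*exp(2*d) - 8748*exp(d) - 5832)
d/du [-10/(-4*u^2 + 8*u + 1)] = 80*(1 - u)/(-4*u^2 + 8*u + 1)^2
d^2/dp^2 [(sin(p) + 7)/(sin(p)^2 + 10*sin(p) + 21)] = (3*sin(p) + cos(p)^2 + 1)/(sin(p) + 3)^3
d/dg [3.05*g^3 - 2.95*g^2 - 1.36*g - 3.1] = 9.15*g^2 - 5.9*g - 1.36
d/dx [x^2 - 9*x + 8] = 2*x - 9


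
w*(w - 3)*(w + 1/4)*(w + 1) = w^4 - 7*w^3/4 - 7*w^2/2 - 3*w/4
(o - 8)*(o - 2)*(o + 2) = o^3 - 8*o^2 - 4*o + 32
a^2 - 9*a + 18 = (a - 6)*(a - 3)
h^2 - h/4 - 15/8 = (h - 3/2)*(h + 5/4)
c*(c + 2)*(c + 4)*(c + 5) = c^4 + 11*c^3 + 38*c^2 + 40*c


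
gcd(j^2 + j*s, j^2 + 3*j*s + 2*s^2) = j + s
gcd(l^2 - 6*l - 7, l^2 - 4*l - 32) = 1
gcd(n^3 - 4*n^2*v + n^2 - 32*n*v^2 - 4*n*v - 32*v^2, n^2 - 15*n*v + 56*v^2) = -n + 8*v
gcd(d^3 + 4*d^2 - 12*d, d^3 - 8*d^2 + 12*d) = d^2 - 2*d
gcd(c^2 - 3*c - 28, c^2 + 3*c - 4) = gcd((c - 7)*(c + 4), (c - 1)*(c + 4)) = c + 4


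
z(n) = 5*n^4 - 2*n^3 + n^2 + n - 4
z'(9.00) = 14113.00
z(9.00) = 31433.00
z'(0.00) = 1.00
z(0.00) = -4.00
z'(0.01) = 1.02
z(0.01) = -3.99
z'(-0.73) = -11.44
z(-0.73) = -2.00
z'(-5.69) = -3889.04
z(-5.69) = 5632.19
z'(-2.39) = -311.09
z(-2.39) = 189.77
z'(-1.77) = -132.24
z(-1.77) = 57.53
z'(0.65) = 5.26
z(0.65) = -2.58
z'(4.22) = 1405.62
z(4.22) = 1453.42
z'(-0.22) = 0.06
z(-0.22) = -4.14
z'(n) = 20*n^3 - 6*n^2 + 2*n + 1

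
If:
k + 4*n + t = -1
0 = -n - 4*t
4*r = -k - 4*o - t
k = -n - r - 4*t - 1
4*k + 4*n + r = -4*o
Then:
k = -28/73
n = -12/73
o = 205/292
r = -45/73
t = 3/73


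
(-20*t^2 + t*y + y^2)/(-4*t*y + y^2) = (5*t + y)/y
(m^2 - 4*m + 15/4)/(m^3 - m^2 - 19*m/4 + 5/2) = (2*m - 3)/(2*m^2 + 3*m - 2)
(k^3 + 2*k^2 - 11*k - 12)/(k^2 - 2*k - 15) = (-k^3 - 2*k^2 + 11*k + 12)/(-k^2 + 2*k + 15)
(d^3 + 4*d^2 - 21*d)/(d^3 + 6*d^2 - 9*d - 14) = d*(d - 3)/(d^2 - d - 2)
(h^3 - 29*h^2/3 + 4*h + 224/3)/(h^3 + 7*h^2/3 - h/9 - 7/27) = 9*(h^2 - 12*h + 32)/(9*h^2 - 1)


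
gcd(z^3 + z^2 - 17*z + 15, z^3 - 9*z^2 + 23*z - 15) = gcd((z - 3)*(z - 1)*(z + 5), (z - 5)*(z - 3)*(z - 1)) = z^2 - 4*z + 3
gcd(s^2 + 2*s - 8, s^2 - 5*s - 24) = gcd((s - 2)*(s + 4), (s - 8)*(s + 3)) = 1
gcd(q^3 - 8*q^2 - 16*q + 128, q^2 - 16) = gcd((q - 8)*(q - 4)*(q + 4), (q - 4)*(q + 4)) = q^2 - 16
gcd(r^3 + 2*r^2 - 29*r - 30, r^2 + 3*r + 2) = r + 1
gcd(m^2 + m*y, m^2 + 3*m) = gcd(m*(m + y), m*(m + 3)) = m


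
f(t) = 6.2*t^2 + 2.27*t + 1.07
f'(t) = 12.4*t + 2.27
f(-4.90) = 138.81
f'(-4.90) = -58.49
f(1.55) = 19.48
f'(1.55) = 21.49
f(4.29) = 124.91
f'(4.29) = 55.47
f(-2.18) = 25.59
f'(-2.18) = -24.76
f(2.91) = 60.18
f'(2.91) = 38.35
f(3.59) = 89.13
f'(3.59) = 46.79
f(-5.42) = 170.90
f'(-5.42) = -64.94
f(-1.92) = 19.57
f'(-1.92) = -21.54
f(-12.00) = 866.63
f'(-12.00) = -146.53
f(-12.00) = 866.63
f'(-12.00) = -146.53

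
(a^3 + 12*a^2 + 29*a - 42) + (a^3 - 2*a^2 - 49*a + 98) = 2*a^3 + 10*a^2 - 20*a + 56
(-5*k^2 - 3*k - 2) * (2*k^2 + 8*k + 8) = -10*k^4 - 46*k^3 - 68*k^2 - 40*k - 16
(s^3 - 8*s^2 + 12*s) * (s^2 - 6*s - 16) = s^5 - 14*s^4 + 44*s^3 + 56*s^2 - 192*s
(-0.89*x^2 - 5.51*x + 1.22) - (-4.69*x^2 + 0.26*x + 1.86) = 3.8*x^2 - 5.77*x - 0.64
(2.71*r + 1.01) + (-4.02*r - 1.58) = -1.31*r - 0.57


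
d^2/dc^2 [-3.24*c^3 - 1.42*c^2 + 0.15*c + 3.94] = -19.44*c - 2.84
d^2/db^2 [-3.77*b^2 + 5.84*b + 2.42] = -7.54000000000000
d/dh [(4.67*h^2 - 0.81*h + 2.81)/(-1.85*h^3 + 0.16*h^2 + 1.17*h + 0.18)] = (8.6395*h^4 - 2.997*h^3 + 21.189*h^2 + 0.782*h - 3.4335)/(3.4225*h^6 - 0.592*h^5 - 4.3034*h^4 - 0.2916*h^3 + 1.4265*h^2 + 0.4212*h + 0.0324)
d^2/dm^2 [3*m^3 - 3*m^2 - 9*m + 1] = 18*m - 6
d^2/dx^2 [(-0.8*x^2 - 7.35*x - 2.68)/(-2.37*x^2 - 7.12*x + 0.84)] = (55.56939*x^3 + 99.8755920000001*x^2 + 359.134632*x + 371.439392)/(13.312053*x^6 + 119.976984*x^5 + 346.282596*x^4 + 275.897152*x^3 - 122.733072*x^2 + 15.071616*x - 0.592704)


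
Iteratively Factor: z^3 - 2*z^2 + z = (z)*(z^2 - 2*z + 1) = z*(z - 1)*(z - 1)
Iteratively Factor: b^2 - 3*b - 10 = (b - 5)*(b + 2)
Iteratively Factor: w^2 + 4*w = (w + 4)*(w)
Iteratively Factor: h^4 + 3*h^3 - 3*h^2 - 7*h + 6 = (h + 3)*(h^3 - 3*h + 2) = (h + 2)*(h + 3)*(h^2 - 2*h + 1) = (h - 1)*(h + 2)*(h + 3)*(h - 1)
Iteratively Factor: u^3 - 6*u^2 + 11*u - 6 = (u - 3)*(u^2 - 3*u + 2) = (u - 3)*(u - 1)*(u - 2)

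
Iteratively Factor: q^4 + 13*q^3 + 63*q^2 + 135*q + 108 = (q + 3)*(q^3 + 10*q^2 + 33*q + 36) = (q + 3)*(q + 4)*(q^2 + 6*q + 9) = (q + 3)^2*(q + 4)*(q + 3)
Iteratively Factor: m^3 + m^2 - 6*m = (m)*(m^2 + m - 6) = m*(m - 2)*(m + 3)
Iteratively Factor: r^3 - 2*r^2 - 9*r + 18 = (r + 3)*(r^2 - 5*r + 6) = (r - 2)*(r + 3)*(r - 3)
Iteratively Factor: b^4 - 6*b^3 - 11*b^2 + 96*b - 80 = (b - 5)*(b^3 - b^2 - 16*b + 16) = (b - 5)*(b - 4)*(b^2 + 3*b - 4) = (b - 5)*(b - 4)*(b - 1)*(b + 4)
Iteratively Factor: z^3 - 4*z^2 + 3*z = (z - 3)*(z^2 - z) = z*(z - 3)*(z - 1)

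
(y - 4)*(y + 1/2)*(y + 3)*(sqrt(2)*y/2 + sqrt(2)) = sqrt(2)*y^4/2 + 3*sqrt(2)*y^3/4 - 27*sqrt(2)*y^2/4 - 31*sqrt(2)*y/2 - 6*sqrt(2)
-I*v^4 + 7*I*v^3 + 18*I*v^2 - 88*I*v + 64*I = (v - 8)*(v - 2)*(v + 4)*(-I*v + I)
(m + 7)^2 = m^2 + 14*m + 49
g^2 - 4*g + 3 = (g - 3)*(g - 1)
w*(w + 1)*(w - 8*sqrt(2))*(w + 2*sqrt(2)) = w^4 - 6*sqrt(2)*w^3 + w^3 - 32*w^2 - 6*sqrt(2)*w^2 - 32*w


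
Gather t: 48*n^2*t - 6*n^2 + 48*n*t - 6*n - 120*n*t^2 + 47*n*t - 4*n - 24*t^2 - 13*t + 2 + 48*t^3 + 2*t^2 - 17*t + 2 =-6*n^2 - 10*n + 48*t^3 + t^2*(-120*n - 22) + t*(48*n^2 + 95*n - 30) + 4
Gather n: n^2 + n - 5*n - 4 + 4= n^2 - 4*n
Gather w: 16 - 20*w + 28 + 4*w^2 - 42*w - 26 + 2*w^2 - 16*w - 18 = 6*w^2 - 78*w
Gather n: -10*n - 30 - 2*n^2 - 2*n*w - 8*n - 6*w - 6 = -2*n^2 + n*(-2*w - 18) - 6*w - 36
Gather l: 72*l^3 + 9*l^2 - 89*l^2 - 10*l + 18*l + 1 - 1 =72*l^3 - 80*l^2 + 8*l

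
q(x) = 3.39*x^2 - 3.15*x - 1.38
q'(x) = 6.78*x - 3.15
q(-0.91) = 4.29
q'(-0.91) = -9.32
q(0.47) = -2.11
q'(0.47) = 0.04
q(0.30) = -2.02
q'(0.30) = -1.12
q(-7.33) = 203.85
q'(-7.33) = -52.85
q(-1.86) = 16.21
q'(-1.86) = -15.76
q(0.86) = -1.58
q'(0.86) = 2.68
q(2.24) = 8.57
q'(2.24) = 12.04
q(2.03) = 6.20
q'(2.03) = 10.61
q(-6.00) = 139.56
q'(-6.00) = -43.83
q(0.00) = -1.38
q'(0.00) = -3.15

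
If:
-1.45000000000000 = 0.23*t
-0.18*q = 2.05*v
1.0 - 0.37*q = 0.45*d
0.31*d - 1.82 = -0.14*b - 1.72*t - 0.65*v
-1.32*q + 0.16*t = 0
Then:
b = 83.83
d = 2.85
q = -0.76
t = -6.30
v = 0.07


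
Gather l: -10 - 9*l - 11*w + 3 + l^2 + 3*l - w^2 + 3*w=l^2 - 6*l - w^2 - 8*w - 7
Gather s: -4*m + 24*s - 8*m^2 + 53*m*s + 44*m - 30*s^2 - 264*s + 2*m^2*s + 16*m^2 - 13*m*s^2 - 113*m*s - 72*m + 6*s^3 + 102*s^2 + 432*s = 8*m^2 - 32*m + 6*s^3 + s^2*(72 - 13*m) + s*(2*m^2 - 60*m + 192)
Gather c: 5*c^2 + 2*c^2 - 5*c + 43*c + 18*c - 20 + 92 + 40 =7*c^2 + 56*c + 112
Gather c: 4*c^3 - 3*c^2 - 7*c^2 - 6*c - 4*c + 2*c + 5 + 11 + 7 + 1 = 4*c^3 - 10*c^2 - 8*c + 24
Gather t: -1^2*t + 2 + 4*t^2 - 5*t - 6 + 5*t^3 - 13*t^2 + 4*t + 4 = 5*t^3 - 9*t^2 - 2*t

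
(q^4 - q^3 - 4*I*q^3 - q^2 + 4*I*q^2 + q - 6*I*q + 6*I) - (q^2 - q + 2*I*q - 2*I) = q^4 - q^3 - 4*I*q^3 - 2*q^2 + 4*I*q^2 + 2*q - 8*I*q + 8*I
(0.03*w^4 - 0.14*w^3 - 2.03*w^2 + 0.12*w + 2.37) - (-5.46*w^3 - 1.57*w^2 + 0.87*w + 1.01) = 0.03*w^4 + 5.32*w^3 - 0.46*w^2 - 0.75*w + 1.36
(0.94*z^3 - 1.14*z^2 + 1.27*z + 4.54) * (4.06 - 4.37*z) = -4.1078*z^4 + 8.7982*z^3 - 10.1783*z^2 - 14.6836*z + 18.4324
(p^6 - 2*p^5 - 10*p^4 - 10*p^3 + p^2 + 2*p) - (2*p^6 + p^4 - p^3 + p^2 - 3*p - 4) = -p^6 - 2*p^5 - 11*p^4 - 9*p^3 + 5*p + 4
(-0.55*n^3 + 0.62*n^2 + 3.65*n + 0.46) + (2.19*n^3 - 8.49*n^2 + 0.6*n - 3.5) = 1.64*n^3 - 7.87*n^2 + 4.25*n - 3.04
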